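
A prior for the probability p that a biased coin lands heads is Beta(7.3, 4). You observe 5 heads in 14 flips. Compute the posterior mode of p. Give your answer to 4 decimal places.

p̂_MAP = 0.4850

Prior: Beta(7.3, 4).
Data: 5 successes in 14 trials. The binomial likelihood contributes p^5(1−p)^9, so the posterior is Beta(7.3+5, 4+9) = Beta(12.3, 13).
For Beta(a, b) with a, b > 1 the mode is (a−1)/(a+b−2) = 11.3/23.3 ≈ 0.4850.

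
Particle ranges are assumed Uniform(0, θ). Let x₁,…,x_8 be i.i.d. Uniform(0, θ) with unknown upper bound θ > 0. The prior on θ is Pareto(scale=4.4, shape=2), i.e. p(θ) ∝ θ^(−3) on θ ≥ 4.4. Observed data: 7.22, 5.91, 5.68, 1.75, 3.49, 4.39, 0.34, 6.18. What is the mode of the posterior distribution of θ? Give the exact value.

θ̂_MAP = 7.22

The Uniform(0, θ) likelihood is θ^(−n) for θ ≥ max(xᵢ), zero otherwise. Here max(xᵢ) = 7.22.
Posterior ∝ θ^(−3) · θ^(−8) = θ^(−11) on θ ≥ max(4.4, 7.22) = 7.22.
This density is strictly decreasing in θ, so the posterior mode lies at the lower boundary of the support.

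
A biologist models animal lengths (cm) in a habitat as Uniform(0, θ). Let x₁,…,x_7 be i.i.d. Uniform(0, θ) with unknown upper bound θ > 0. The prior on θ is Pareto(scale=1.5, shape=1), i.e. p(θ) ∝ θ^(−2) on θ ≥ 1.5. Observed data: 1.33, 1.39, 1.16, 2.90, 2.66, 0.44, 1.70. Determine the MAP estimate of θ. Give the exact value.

The Uniform(0, θ) likelihood is θ^(−n) for θ ≥ max(xᵢ), zero otherwise. Here max(xᵢ) = 2.90.
Posterior ∝ θ^(−2) · θ^(−7) = θ^(−9) on θ ≥ max(1.5, 2.90) = 2.90.
This density is strictly decreasing in θ, so the posterior mode lies at the lower boundary of the support.

θ̂_MAP = 2.90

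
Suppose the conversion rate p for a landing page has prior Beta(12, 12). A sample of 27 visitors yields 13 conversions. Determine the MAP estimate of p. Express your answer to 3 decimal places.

p̂_MAP = 0.490

Prior: Beta(12, 12).
Data: 13 successes in 27 trials. The binomial likelihood contributes p^13(1−p)^14, so the posterior is Beta(12+13, 12+14) = Beta(25, 26).
For Beta(a, b) with a, b > 1 the mode is (a−1)/(a+b−2) = 24/49 ≈ 0.490.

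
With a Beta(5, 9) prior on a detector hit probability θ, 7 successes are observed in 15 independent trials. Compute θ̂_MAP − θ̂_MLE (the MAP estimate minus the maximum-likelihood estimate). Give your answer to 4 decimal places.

Posterior is Beta(12, 17); MAP = (12−1)/(29−2) = 11/27 ≈ 0.40741.
MLE ignores the prior: θ̂_MLE = k/n = 7/15 ≈ 0.46667.
Difference = 11/27 − 7/15 = -8/135 ≈ -0.0593.

MAP − MLE = -0.0593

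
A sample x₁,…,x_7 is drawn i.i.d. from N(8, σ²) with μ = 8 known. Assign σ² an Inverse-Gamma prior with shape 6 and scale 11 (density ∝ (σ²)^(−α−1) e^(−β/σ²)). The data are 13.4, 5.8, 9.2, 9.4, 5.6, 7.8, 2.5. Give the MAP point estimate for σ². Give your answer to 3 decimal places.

σ̂²_MAP = 4.545

Sum of squared deviations about the known mean: SS = (13.4−8)² + (5.8−8)² + (9.2−8)² + (9.4−8)² + (5.6−8)² + (7.8−8)² + (2.5−8)² = 73.45.
The Normal likelihood contributes (σ²)^(−n/2) exp(−SS/(2σ²)), so the posterior is Inverse-Gamma(α + n/2, β + SS/2) = Inverse-Gamma(9.5, 47.725).
The mode of Inverse-Gamma(a, b) is b/(a+1) = 47.725/10.5 ≈ 4.545.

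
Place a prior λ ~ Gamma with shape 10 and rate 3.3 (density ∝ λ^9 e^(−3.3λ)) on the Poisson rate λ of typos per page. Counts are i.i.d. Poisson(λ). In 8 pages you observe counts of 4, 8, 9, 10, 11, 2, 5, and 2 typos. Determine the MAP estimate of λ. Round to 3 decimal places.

Σxᵢ = 4+8+9+10+11+2+5+2 = 51, with n = 8.
Posterior ∝ λ^9e^(−3.3λ) · λ^51e^(−8λ) = λ^60e^(−11.3λ), i.e. Gamma(shape=61, rate=11.3).
The mode of a Gamma(a, b) with a ≥ 1 (shape–rate) is (a−1)/b = 60/11.3 ≈ 5.310.

λ̂_MAP = 5.310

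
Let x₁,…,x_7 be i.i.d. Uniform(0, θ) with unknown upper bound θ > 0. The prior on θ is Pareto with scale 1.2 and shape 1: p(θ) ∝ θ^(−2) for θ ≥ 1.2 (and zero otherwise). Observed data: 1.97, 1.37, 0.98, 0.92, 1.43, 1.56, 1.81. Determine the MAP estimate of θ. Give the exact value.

θ̂_MAP = 1.97

The Uniform(0, θ) likelihood is θ^(−n) for θ ≥ max(xᵢ), zero otherwise. Here max(xᵢ) = 1.97.
Posterior ∝ θ^(−2) · θ^(−7) = θ^(−9) on θ ≥ max(1.2, 1.97) = 1.97.
This density is strictly decreasing in θ, so the posterior mode lies at the lower boundary of the support.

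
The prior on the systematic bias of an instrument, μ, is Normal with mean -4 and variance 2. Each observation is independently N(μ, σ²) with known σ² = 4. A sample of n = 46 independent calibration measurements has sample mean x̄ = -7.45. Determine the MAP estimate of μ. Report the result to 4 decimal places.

μ̂_MAP = -7.3063

n = 46, x̄ = -7.45.
For a Normal prior and Normal likelihood with known variance, the posterior is Normal; its mode equals its mean, the precision-weighted average.
Prior precision 1/σ₀² = 1/2 = 0.5; data precision n/σ² = 46/4 = 11.5.
μ̂ = (0.5·(-4) + 11.5·(-7.45)) / (0.5 + 11.5) = (-87.675)/12 = -7.30625 ≈ -7.3063.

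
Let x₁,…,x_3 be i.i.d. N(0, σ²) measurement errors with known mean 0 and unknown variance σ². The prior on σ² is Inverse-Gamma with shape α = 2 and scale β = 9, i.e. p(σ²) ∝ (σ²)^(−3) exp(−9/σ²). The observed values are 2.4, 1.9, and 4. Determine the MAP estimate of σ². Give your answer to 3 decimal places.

σ̂²_MAP = 4.819

Sum of squared deviations about the known mean: SS = (2.4−0)² + (1.9−0)² + (4−0)² = 25.37.
The Normal likelihood contributes (σ²)^(−n/2) exp(−SS/(2σ²)), so the posterior is Inverse-Gamma(α + n/2, β + SS/2) = Inverse-Gamma(3.5, 21.685).
The mode of Inverse-Gamma(a, b) is b/(a+1) = 21.685/4.5 ≈ 4.819.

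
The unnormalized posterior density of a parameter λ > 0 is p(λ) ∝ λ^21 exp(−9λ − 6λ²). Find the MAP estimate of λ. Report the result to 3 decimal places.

λ̂_MAP = 1.000

ℓ'(λ) = 21/λ − 9 − 12λ. Setting this to zero and multiplying by λ: 12λ² + 9λ − 21 = 0.
λ = (−9 + √(9² + 4·12·21)) / (2·12) = (−9 + √1089) / 24 = (−9 + 33)/24 = 1.
ℓ''(λ) = −21/λ² − 12 < 0, confirming a maximum.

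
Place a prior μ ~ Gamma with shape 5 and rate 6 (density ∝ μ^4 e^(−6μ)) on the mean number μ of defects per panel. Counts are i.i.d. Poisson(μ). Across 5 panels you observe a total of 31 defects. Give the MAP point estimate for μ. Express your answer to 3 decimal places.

Σxᵢ = 31, n = 5.
Posterior ∝ μ^4e^(−6μ) · μ^31e^(−5μ) = μ^35e^(−11μ), i.e. Gamma(shape=36, rate=11).
The mode of a Gamma(a, b) with a ≥ 1 (shape–rate) is (a−1)/b = 35/11 ≈ 3.182.

μ̂_MAP = 3.182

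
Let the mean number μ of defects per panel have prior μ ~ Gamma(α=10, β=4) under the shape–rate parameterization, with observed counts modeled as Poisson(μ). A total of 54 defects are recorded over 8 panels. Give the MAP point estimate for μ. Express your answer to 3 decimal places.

μ̂_MAP = 5.250

Σxᵢ = 54, n = 8.
Posterior ∝ μ^9e^(−4μ) · μ^54e^(−8μ) = μ^63e^(−12μ), i.e. Gamma(shape=64, rate=12).
The mode of a Gamma(a, b) with a ≥ 1 (shape–rate) is (a−1)/b = 63/12 ≈ 5.250.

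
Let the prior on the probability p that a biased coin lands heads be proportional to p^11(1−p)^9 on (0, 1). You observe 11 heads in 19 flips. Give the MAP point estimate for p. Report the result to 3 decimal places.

The prior density ∝ p^11(1−p)^9 is the kernel of Beta(12, 10).
Data: 11 successes in 19 trials. The binomial likelihood contributes p^11(1−p)^8, so the posterior is Beta(12+11, 10+8) = Beta(23, 18).
For Beta(a, b) with a, b > 1 the mode is (a−1)/(a+b−2) = 22/39 ≈ 0.564.

p̂_MAP = 0.564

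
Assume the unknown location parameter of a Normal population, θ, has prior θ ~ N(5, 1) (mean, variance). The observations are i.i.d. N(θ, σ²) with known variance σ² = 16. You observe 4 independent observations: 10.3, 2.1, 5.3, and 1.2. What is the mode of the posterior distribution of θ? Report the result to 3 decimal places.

θ̂_MAP = 4.945

n = 4; x̄ = (10.3 + 2.1 + 5.3 + 1.2)/4 = 18.9/4 = 4.725.
For a Normal prior and Normal likelihood with known variance, the posterior is Normal; its mode equals its mean, the precision-weighted average.
Prior precision 1/σ₀² = 1/1 = 1; data precision n/σ² = 4/16 = 0.25.
θ̂ = (1·5 + 0.25·4.725) / (1 + 0.25) = 6.18125/1.25 = 4.945.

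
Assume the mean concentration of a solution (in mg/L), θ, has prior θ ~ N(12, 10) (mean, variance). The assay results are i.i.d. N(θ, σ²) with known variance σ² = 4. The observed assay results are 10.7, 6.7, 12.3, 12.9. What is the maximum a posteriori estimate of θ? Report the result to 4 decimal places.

n = 4; x̄ = (10.7 + 6.7 + 12.3 + 12.9)/4 = 42.6/4 = 10.65.
For a Normal prior and Normal likelihood with known variance, the posterior is Normal; its mode equals its mean, the precision-weighted average.
Prior precision 1/σ₀² = 1/10 = 0.1; data precision n/σ² = 4/4 = 1.
θ̂ = (0.1·12 + 1·10.65) / (0.1 + 1) = 11.85/1.1 = 237/22 ≈ 10.7727.

θ̂_MAP = 10.7727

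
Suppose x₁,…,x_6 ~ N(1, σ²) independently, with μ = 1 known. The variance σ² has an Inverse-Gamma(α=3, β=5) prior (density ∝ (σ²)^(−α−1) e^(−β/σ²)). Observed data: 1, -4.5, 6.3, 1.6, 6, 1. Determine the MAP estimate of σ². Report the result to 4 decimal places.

σ̂²_MAP = 6.6929

Sum of squared deviations about the known mean: SS = (1−1)² + (-4.5−1)² + (6.3−1)² + (1.6−1)² + (6−1)² + (1−1)² = 83.7.
The Normal likelihood contributes (σ²)^(−n/2) exp(−SS/(2σ²)), so the posterior is Inverse-Gamma(α + n/2, β + SS/2) = Inverse-Gamma(6, 46.85).
The mode of Inverse-Gamma(a, b) is b/(a+1) = 46.85/7 ≈ 6.6929.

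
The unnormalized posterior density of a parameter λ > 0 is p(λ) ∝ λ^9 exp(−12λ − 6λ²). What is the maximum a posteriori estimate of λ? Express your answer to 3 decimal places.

λ̂_MAP = 0.500

ℓ'(λ) = 9/λ − 12 − 12λ. Setting this to zero and multiplying by λ: 12λ² + 12λ − 9 = 0.
λ = (−12 + √(12² + 4·12·9)) / (2·12) = (−12 + √576) / 24 = (−12 + 24)/24 = 1/2.
ℓ''(λ) = −9/λ² − 12 < 0, confirming a maximum.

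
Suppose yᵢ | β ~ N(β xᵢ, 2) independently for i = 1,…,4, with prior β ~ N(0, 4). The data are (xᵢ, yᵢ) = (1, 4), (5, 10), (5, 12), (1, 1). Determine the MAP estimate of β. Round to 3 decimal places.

β̂_MAP = 2.190

log p(β | y) = −Σ(yᵢ − βxᵢ)²/(2·2) − β²/(2·4) + const.
Setting the derivative to zero: Σxᵢ(yᵢ − βxᵢ)/2 − β/4 = 0, so β = Σxᵢyᵢ / (Σxᵢ² + σ²/τ²).
Σxᵢyᵢ = 1·4 + 5·10 + 5·12 + 1·1 = 115; Σxᵢ² = 52; σ²/τ² = 0.5.
β̂_MAP = 115 / (52 + 0.5) = 115/52.5 ≈ 2.190.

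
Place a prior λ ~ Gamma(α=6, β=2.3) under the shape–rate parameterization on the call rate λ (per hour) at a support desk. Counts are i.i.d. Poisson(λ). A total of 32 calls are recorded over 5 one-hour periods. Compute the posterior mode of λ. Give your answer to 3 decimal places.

Σxᵢ = 32, n = 5.
Posterior ∝ λ^5e^(−2.3λ) · λ^32e^(−5λ) = λ^37e^(−7.3λ), i.e. Gamma(shape=38, rate=7.3).
The mode of a Gamma(a, b) with a ≥ 1 (shape–rate) is (a−1)/b = 37/7.3 ≈ 5.068.

λ̂_MAP = 5.068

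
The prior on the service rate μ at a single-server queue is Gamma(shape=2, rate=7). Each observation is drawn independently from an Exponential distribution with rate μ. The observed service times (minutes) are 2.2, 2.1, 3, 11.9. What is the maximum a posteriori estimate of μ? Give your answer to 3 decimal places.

The Exponential(rate=μ) likelihood is ∝ μ^n e^(−μΣtᵢ). Here n = 4 and Σtᵢ = 2.2 + 2.1 + 3 + 11.9 = 19.2.
Posterior ∝ μe^(−7μ) · μ^4e^(−19.2μ) = μ^5e^(−26.2μ), i.e. Gamma(6, 26.2).
Mode = (a−1)/b = 5/26.2 ≈ 0.191.

μ̂_MAP = 0.191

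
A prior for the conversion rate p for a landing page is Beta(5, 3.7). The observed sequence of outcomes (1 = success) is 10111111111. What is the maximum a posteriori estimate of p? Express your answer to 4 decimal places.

p̂_MAP = 0.7910

Prior: Beta(5, 3.7).
Data: 10 successes in 11 trials (from the sequence). The binomial likelihood contributes p^10(1−p)^1, so the posterior is Beta(5+10, 3.7+1) = Beta(15, 4.7).
For Beta(a, b) with a, b > 1 the mode is (a−1)/(a+b−2) = 14/17.7 ≈ 0.7910.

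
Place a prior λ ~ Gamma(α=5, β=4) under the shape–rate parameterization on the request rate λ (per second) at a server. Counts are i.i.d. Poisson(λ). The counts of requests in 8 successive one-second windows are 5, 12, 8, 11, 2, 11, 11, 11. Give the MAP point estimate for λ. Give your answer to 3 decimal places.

λ̂_MAP = 6.250

Σxᵢ = 5+12+8+11+2+11+11+11 = 71, with n = 8.
Posterior ∝ λ^4e^(−4λ) · λ^71e^(−8λ) = λ^75e^(−12λ), i.e. Gamma(shape=76, rate=12).
The mode of a Gamma(a, b) with a ≥ 1 (shape–rate) is (a−1)/b = 75/12 ≈ 6.250.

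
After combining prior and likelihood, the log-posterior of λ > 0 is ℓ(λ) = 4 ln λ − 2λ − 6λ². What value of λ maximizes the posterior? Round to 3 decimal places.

ℓ'(λ) = 4/λ − 2 − 12λ. Setting this to zero and multiplying by λ: 12λ² + 2λ − 4 = 0.
λ = (−2 + √(2² + 4·12·4)) / (2·12) = (−2 + √196) / 24 = (−2 + 14)/24 = 1/2.
ℓ''(λ) = −4/λ² − 12 < 0, confirming a maximum.

λ̂_MAP = 0.500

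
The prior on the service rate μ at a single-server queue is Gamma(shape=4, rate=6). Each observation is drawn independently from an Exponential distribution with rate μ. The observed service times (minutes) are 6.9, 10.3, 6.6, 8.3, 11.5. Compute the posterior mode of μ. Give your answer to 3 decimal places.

μ̂_MAP = 0.161

The Exponential(rate=μ) likelihood is ∝ μ^n e^(−μΣtᵢ). Here n = 5 and Σtᵢ = 6.9 + 10.3 + 6.6 + 8.3 + 11.5 = 43.6.
Posterior ∝ μ^3e^(−6μ) · μ^5e^(−43.6μ) = μ^8e^(−49.6μ), i.e. Gamma(9, 49.6).
Mode = (a−1)/b = 8/49.6 ≈ 0.161.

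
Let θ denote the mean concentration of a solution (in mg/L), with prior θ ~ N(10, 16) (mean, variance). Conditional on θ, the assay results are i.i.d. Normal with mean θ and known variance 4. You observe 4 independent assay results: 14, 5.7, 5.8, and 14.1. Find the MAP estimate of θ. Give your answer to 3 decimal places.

n = 4; x̄ = (14 + 5.7 + 5.8 + 14.1)/4 = 39.6/4 = 9.9.
For a Normal prior and Normal likelihood with known variance, the posterior is Normal; its mode equals its mean, the precision-weighted average.
Prior precision 1/σ₀² = 1/16 = 0.0625; data precision n/σ² = 4/4 = 1.
θ̂ = (0.0625·10 + 1·9.9) / (0.0625 + 1) = 10.525/1.0625 = 842/85 ≈ 9.906.

θ̂_MAP = 9.906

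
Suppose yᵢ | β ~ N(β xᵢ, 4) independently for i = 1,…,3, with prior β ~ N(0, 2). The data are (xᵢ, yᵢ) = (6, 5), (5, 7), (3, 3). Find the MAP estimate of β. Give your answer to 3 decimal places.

β̂_MAP = 1.028

log p(β | y) = −Σ(yᵢ − βxᵢ)²/(2·4) − β²/(2·2) + const.
Setting the derivative to zero: Σxᵢ(yᵢ − βxᵢ)/4 − β/2 = 0, so β = Σxᵢyᵢ / (Σxᵢ² + σ²/τ²).
Σxᵢyᵢ = 6·5 + 5·7 + 3·3 = 74; Σxᵢ² = 70; σ²/τ² = 2.
β̂_MAP = 74 / (70 + 2) = 74/72 ≈ 1.028.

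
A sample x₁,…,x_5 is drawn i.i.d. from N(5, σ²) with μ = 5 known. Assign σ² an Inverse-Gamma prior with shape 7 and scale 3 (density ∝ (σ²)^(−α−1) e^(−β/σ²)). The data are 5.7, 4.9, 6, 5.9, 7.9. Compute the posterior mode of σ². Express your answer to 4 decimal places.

σ̂²_MAP = 0.7962

Sum of squared deviations about the known mean: SS = (5.7−5)² + (4.9−5)² + (6−5)² + (5.9−5)² + (7.9−5)² = 10.72.
The Normal likelihood contributes (σ²)^(−n/2) exp(−SS/(2σ²)), so the posterior is Inverse-Gamma(α + n/2, β + SS/2) = Inverse-Gamma(9.5, 8.36).
The mode of Inverse-Gamma(a, b) is b/(a+1) = 8.36/10.5 ≈ 0.7962.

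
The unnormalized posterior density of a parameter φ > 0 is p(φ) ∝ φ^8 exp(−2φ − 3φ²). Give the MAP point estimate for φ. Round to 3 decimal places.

φ̂_MAP = 1.000

ℓ'(φ) = 8/φ − 2 − 6φ. Setting this to zero and multiplying by φ: 6φ² + 2φ − 8 = 0.
φ = (−2 + √(2² + 4·6·8)) / (2·6) = (−2 + √196) / 12 = (−2 + 14)/12 = 1.
ℓ''(φ) = −8/φ² − 6 < 0, confirming a maximum.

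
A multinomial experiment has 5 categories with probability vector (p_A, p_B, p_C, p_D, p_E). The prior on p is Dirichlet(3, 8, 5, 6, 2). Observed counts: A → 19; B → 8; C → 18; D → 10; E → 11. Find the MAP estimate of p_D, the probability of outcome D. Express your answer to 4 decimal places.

The posterior is Dirichlet(αᵢ + nᵢ) = Dirichlet(22, 16, 23, 16, 13).
For a Dirichlet(a₁,…,a_K) with all aᵢ > 1, the mode has j-th component (aⱼ − 1)/(Σaᵢ − K).
Here Σaᵢ = 90 and K = 5, so p_D = (16 − 1)/(90 − 5) = 15/85 ≈ 0.1765.

MAP estimate of p_D = 0.1765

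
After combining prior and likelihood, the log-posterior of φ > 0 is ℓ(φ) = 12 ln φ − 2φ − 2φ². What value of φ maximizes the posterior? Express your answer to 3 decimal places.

ℓ'(φ) = 12/φ − 2 − 4φ. Setting this to zero and multiplying by φ: 4φ² + 2φ − 12 = 0.
φ = (−2 + √(2² + 4·4·12)) / (2·4) = (−2 + √196) / 8 = (−2 + 14)/8 = 3/2.
ℓ''(φ) = −12/φ² − 4 < 0, confirming a maximum.

φ̂_MAP = 1.500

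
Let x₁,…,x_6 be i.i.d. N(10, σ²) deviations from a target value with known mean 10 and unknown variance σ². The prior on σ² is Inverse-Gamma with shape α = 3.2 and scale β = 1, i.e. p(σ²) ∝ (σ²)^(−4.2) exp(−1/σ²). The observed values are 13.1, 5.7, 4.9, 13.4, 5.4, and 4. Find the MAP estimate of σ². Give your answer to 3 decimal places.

Sum of squared deviations about the known mean: SS = (13.1−10)² + (5.7−10)² + (4.9−10)² + (13.4−10)² + (5.4−10)² + (4−10)² = 122.83.
The Normal likelihood contributes (σ²)^(−n/2) exp(−SS/(2σ²)), so the posterior is Inverse-Gamma(α + n/2, β + SS/2) = Inverse-Gamma(6.2, 62.415).
The mode of Inverse-Gamma(a, b) is b/(a+1) = 62.415/7.2 ≈ 8.669.

σ̂²_MAP = 8.669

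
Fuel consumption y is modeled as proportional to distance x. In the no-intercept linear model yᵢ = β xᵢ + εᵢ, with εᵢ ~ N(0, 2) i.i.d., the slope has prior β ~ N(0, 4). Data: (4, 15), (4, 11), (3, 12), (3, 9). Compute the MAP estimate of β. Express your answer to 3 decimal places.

log p(β | y) = −Σ(yᵢ − βxᵢ)²/(2·2) − β²/(2·4) + const.
Setting the derivative to zero: Σxᵢ(yᵢ − βxᵢ)/2 − β/4 = 0, so β = Σxᵢyᵢ / (Σxᵢ² + σ²/τ²).
Σxᵢyᵢ = 4·15 + 4·11 + 3·12 + 3·9 = 167; Σxᵢ² = 50; σ²/τ² = 0.5.
β̂_MAP = 167 / (50 + 0.5) = 167/50.5 ≈ 3.307.

β̂_MAP = 3.307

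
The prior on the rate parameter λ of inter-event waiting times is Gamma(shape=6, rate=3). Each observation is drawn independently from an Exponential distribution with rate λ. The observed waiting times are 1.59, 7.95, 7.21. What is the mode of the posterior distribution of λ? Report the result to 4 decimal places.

The Exponential(rate=λ) likelihood is ∝ λ^n e^(−λΣtᵢ). Here n = 3 and Σtᵢ = 1.59 + 7.95 + 7.21 = 16.75.
Posterior ∝ λ^5e^(−3λ) · λ^3e^(−16.75λ) = λ^8e^(−19.75λ), i.e. Gamma(9, 19.75).
Mode = (a−1)/b = 8/19.75 ≈ 0.4051.

λ̂_MAP = 0.4051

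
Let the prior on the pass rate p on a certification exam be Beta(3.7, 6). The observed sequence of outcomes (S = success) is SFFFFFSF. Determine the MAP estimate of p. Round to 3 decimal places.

Prior: Beta(3.7, 6).
Data: 2 successes in 8 trials (from the sequence). The binomial likelihood contributes p^2(1−p)^6, so the posterior is Beta(3.7+2, 6+6) = Beta(5.7, 12).
For Beta(a, b) with a, b > 1 the mode is (a−1)/(a+b−2) = 4.7/15.7 ≈ 0.299.

p̂_MAP = 0.299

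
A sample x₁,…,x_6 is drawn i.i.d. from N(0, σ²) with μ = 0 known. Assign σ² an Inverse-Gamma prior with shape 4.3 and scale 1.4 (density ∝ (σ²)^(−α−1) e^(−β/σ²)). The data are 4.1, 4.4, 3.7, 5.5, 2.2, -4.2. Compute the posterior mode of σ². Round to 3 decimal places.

Sum of squared deviations about the known mean: SS = (4.1−0)² + (4.4−0)² + (3.7−0)² + (5.5−0)² + (2.2−0)² + (-4.2−0)² = 102.59.
The Normal likelihood contributes (σ²)^(−n/2) exp(−SS/(2σ²)), so the posterior is Inverse-Gamma(α + n/2, β + SS/2) = Inverse-Gamma(7.3, 52.695).
The mode of Inverse-Gamma(a, b) is b/(a+1) = 52.695/8.3 ≈ 6.349.

σ̂²_MAP = 6.349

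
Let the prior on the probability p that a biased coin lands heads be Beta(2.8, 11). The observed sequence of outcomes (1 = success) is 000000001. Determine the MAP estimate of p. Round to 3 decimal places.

p̂_MAP = 0.135

Prior: Beta(2.8, 11).
Data: 1 success in 9 trials (from the sequence). The binomial likelihood contributes p(1−p)^8, so the posterior is Beta(2.8+1, 11+8) = Beta(3.8, 19).
For Beta(a, b) with a, b > 1 the mode is (a−1)/(a+b−2) = 2.8/20.8 ≈ 0.135.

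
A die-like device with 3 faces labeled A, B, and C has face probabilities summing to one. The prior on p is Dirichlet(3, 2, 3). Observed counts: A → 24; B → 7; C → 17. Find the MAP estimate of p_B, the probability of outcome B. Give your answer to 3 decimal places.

MAP estimate of p_B = 0.151

The posterior is Dirichlet(αᵢ + nᵢ) = Dirichlet(27, 9, 20).
For a Dirichlet(a₁,…,a_K) with all aᵢ > 1, the mode has j-th component (aⱼ − 1)/(Σaᵢ − K).
Here Σaᵢ = 56 and K = 3, so p_B = (9 − 1)/(56 − 3) = 8/53 ≈ 0.151.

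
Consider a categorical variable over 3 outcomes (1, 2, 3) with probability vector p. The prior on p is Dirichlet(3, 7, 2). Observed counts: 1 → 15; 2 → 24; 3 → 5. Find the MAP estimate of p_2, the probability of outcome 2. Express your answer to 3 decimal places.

The posterior is Dirichlet(αᵢ + nᵢ) = Dirichlet(18, 31, 7).
For a Dirichlet(a₁,…,a_K) with all aᵢ > 1, the mode has j-th component (aⱼ − 1)/(Σaᵢ − K).
Here Σaᵢ = 56 and K = 3, so p_2 = (31 − 1)/(56 − 3) = 30/53 ≈ 0.566.

MAP estimate: 0.566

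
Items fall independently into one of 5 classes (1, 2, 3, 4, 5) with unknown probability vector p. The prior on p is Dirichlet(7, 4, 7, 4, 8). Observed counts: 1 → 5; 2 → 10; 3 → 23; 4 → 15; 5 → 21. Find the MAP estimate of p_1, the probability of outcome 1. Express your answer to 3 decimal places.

The posterior is Dirichlet(αᵢ + nᵢ) = Dirichlet(12, 14, 30, 19, 29).
For a Dirichlet(a₁,…,a_K) with all aᵢ > 1, the mode has j-th component (aⱼ − 1)/(Σaᵢ − K).
Here Σaᵢ = 104 and K = 5, so p_1 = (12 − 1)/(104 − 5) = 11/99 ≈ 0.111.

MAP estimate: 0.111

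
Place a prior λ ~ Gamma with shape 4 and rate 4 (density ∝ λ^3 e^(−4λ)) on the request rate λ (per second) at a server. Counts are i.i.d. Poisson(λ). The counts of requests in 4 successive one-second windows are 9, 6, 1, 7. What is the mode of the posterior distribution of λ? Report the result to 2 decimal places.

Σxᵢ = 9+6+1+7 = 23, with n = 4.
Posterior ∝ λ^3e^(−4λ) · λ^23e^(−4λ) = λ^26e^(−8λ), i.e. Gamma(shape=27, rate=8).
The mode of a Gamma(a, b) with a ≥ 1 (shape–rate) is (a−1)/b = 26/8 ≈ 3.25.

λ̂_MAP = 3.25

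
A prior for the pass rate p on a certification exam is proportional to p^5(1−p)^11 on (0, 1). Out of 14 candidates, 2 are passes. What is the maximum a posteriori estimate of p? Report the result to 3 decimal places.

The prior density ∝ p^5(1−p)^11 is the kernel of Beta(6, 12).
Data: 2 successes in 14 trials. The binomial likelihood contributes p^2(1−p)^12, so the posterior is Beta(6+2, 12+12) = Beta(8, 24).
For Beta(a, b) with a, b > 1 the mode is (a−1)/(a+b−2) = 7/30 ≈ 0.233.

p̂_MAP = 0.233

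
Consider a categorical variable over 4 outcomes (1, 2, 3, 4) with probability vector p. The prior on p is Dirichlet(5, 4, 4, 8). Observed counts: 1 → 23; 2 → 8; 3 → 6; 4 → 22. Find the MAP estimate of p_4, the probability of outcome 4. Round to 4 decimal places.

MAP estimate: 0.3816

The posterior is Dirichlet(αᵢ + nᵢ) = Dirichlet(28, 12, 10, 30).
For a Dirichlet(a₁,…,a_K) with all aᵢ > 1, the mode has j-th component (aⱼ − 1)/(Σaᵢ − K).
Here Σaᵢ = 80 and K = 4, so p_4 = (30 − 1)/(80 − 4) = 29/76 ≈ 0.3816.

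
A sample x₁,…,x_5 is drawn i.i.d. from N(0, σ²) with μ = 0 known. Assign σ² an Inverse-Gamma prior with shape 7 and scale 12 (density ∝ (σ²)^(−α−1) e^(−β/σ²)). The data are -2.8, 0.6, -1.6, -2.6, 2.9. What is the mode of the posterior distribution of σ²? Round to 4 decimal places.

σ̂²_MAP = 2.3776

Sum of squared deviations about the known mean: SS = (-2.8−0)² + (0.6−0)² + (-1.6−0)² + (-2.6−0)² + (2.9−0)² = 25.93.
The Normal likelihood contributes (σ²)^(−n/2) exp(−SS/(2σ²)), so the posterior is Inverse-Gamma(α + n/2, β + SS/2) = Inverse-Gamma(9.5, 24.965).
The mode of Inverse-Gamma(a, b) is b/(a+1) = 24.965/10.5 ≈ 2.3776.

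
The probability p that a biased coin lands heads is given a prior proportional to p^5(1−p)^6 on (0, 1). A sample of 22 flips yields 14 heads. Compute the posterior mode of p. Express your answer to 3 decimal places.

The prior density ∝ p^5(1−p)^6 is the kernel of Beta(6, 7).
Data: 14 successes in 22 trials. The binomial likelihood contributes p^14(1−p)^8, so the posterior is Beta(6+14, 7+8) = Beta(20, 15).
For Beta(a, b) with a, b > 1 the mode is (a−1)/(a+b−2) = 19/33 ≈ 0.576.

p̂_MAP = 0.576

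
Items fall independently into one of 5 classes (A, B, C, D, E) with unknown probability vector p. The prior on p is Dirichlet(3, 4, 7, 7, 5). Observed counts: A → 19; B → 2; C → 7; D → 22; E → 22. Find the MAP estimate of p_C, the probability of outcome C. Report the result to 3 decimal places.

The posterior is Dirichlet(αᵢ + nᵢ) = Dirichlet(22, 6, 14, 29, 27).
For a Dirichlet(a₁,…,a_K) with all aᵢ > 1, the mode has j-th component (aⱼ − 1)/(Σaᵢ − K).
Here Σaᵢ = 98 and K = 5, so p_C = (14 − 1)/(98 − 5) = 13/93 ≈ 0.140.

MAP estimate of p_C = 0.140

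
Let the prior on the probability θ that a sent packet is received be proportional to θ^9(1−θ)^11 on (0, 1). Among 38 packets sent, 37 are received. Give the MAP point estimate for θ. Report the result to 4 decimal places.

The prior density ∝ θ^9(1−θ)^11 is the kernel of Beta(10, 12).
Data: 37 successes in 38 trials. The binomial likelihood contributes θ^37(1−θ)^1, so the posterior is Beta(10+37, 12+1) = Beta(47, 13).
For Beta(a, b) with a, b > 1 the mode is (a−1)/(a+b−2) = 46/58 ≈ 0.7931.

θ̂_MAP = 0.7931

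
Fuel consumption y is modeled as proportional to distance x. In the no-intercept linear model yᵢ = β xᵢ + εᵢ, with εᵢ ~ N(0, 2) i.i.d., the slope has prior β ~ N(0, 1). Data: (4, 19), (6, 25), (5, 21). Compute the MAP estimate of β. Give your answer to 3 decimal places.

β̂_MAP = 4.190

log p(β | y) = −Σ(yᵢ − βxᵢ)²/(2·2) − β²/(2·1) + const.
Setting the derivative to zero: Σxᵢ(yᵢ − βxᵢ)/2 − β/1 = 0, so β = Σxᵢyᵢ / (Σxᵢ² + σ²/τ²).
Σxᵢyᵢ = 4·19 + 6·25 + 5·21 = 331; Σxᵢ² = 77; σ²/τ² = 2.
β̂_MAP = 331 / (77 + 2) = 331/79 ≈ 4.190.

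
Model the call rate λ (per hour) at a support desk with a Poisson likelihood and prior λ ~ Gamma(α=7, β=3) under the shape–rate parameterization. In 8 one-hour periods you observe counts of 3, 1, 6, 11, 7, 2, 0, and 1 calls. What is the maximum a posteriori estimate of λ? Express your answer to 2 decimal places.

λ̂_MAP = 3.36

Σxᵢ = 3+1+6+11+7+2+0+1 = 31, with n = 8.
Posterior ∝ λ^6e^(−3λ) · λ^31e^(−8λ) = λ^37e^(−11λ), i.e. Gamma(shape=38, rate=11).
The mode of a Gamma(a, b) with a ≥ 1 (shape–rate) is (a−1)/b = 37/11 ≈ 3.36.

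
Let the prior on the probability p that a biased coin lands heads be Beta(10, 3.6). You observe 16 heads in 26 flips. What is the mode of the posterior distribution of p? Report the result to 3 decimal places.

Prior: Beta(10, 3.6).
Data: 16 successes in 26 trials. The binomial likelihood contributes p^16(1−p)^10, so the posterior is Beta(10+16, 3.6+10) = Beta(26, 13.6).
For Beta(a, b) with a, b > 1 the mode is (a−1)/(a+b−2) = 25/37.6 ≈ 0.665.

p̂_MAP = 0.665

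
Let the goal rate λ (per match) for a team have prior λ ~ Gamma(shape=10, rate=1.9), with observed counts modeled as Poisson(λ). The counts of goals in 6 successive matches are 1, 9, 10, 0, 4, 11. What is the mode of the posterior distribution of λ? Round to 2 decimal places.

λ̂_MAP = 5.57

Σxᵢ = 1+9+10+0+4+11 = 35, with n = 6.
Posterior ∝ λ^9e^(−1.9λ) · λ^35e^(−6λ) = λ^44e^(−7.9λ), i.e. Gamma(shape=45, rate=7.9).
The mode of a Gamma(a, b) with a ≥ 1 (shape–rate) is (a−1)/b = 44/7.9 ≈ 5.57.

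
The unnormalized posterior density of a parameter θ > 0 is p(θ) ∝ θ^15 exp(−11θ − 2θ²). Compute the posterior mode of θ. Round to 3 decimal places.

θ̂_MAP = 1.000

ℓ'(θ) = 15/θ − 11 − 4θ. Setting this to zero and multiplying by θ: 4θ² + 11θ − 15 = 0.
θ = (−11 + √(11² + 4·4·15)) / (2·4) = (−11 + √361) / 8 = (−11 + 19)/8 = 1.
ℓ''(θ) = −15/θ² − 4 < 0, confirming a maximum.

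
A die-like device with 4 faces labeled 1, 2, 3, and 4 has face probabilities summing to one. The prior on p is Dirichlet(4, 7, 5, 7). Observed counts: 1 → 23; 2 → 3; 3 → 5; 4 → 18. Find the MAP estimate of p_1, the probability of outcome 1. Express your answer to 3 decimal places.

The posterior is Dirichlet(αᵢ + nᵢ) = Dirichlet(27, 10, 10, 25).
For a Dirichlet(a₁,…,a_K) with all aᵢ > 1, the mode has j-th component (aⱼ − 1)/(Σaᵢ − K).
Here Σaᵢ = 72 and K = 4, so p_1 = (27 − 1)/(72 − 4) = 26/68 ≈ 0.382.

MAP estimate: 0.382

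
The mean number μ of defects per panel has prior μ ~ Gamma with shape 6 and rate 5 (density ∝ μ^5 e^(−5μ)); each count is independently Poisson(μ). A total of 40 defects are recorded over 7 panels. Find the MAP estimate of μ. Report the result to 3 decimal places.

μ̂_MAP = 3.750

Σxᵢ = 40, n = 7.
Posterior ∝ μ^5e^(−5μ) · μ^40e^(−7μ) = μ^45e^(−12μ), i.e. Gamma(shape=46, rate=12).
The mode of a Gamma(a, b) with a ≥ 1 (shape–rate) is (a−1)/b = 45/12 ≈ 3.750.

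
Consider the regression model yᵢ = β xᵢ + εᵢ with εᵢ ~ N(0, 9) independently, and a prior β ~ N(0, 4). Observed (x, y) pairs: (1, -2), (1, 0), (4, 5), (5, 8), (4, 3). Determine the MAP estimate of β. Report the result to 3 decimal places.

log p(β | y) = −Σ(yᵢ − βxᵢ)²/(2·9) − β²/(2·4) + const.
Setting the derivative to zero: Σxᵢ(yᵢ − βxᵢ)/9 − β/4 = 0, so β = Σxᵢyᵢ / (Σxᵢ² + σ²/τ²).
Σxᵢyᵢ = 1·(-2) + 1·0 + 4·5 + 5·8 + 4·3 = 70; Σxᵢ² = 59; σ²/τ² = 2.25.
β̂_MAP = 70 / (59 + 2.25) = 70/61.25 ≈ 1.143.

β̂_MAP = 1.143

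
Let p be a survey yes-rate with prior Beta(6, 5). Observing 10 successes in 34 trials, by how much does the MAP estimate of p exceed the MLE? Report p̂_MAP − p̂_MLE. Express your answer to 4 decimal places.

MAP − MLE = 0.0547

Posterior is Beta(16, 29); MAP = (16−1)/(45−2) = 15/43 ≈ 0.34884.
MLE ignores the prior: p̂_MLE = k/n = 10/34 ≈ 0.29412.
Difference = 15/43 − 10/34 = 40/731 ≈ 0.0547.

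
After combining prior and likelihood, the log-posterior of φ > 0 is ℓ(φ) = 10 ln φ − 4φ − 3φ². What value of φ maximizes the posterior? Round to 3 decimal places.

φ̂_MAP = 1.000

ℓ'(φ) = 10/φ − 4 − 6φ. Setting this to zero and multiplying by φ: 6φ² + 4φ − 10 = 0.
φ = (−4 + √(4² + 4·6·10)) / (2·6) = (−4 + √256) / 12 = (−4 + 16)/12 = 1.
ℓ''(φ) = −10/φ² − 6 < 0, confirming a maximum.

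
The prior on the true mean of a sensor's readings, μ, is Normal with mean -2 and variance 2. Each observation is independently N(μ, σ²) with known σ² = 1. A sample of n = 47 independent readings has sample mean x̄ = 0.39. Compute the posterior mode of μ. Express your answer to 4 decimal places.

μ̂_MAP = 0.3648

n = 47, x̄ = 0.39.
For a Normal prior and Normal likelihood with known variance, the posterior is Normal; its mode equals its mean, the precision-weighted average.
Prior precision 1/σ₀² = 1/2 = 0.5; data precision n/σ² = 47/1 = 47.
μ̂ = (0.5·(-2) + 47·0.39) / (0.5 + 47) = 17.33/47.5 = 1733/4750 ≈ 0.3648.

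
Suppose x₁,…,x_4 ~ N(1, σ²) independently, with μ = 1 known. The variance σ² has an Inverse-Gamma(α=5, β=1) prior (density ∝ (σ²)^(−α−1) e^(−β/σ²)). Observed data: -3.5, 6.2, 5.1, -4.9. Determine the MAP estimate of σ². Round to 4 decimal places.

Sum of squared deviations about the known mean: SS = (-3.5−1)² + (6.2−1)² + (5.1−1)² + (-4.9−1)² = 98.91.
The Normal likelihood contributes (σ²)^(−n/2) exp(−SS/(2σ²)), so the posterior is Inverse-Gamma(α + n/2, β + SS/2) = Inverse-Gamma(7, 50.455).
The mode of Inverse-Gamma(a, b) is b/(a+1) = 50.455/8 ≈ 6.3069.

σ̂²_MAP = 6.3069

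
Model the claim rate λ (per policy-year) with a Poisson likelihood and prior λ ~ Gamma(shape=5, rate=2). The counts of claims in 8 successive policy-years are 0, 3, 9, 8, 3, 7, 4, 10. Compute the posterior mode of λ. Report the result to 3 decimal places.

Σxᵢ = 0+3+9+8+3+7+4+10 = 44, with n = 8.
Posterior ∝ λ^4e^(−2λ) · λ^44e^(−8λ) = λ^48e^(−10λ), i.e. Gamma(shape=49, rate=10).
The mode of a Gamma(a, b) with a ≥ 1 (shape–rate) is (a−1)/b = 48/10 ≈ 4.800.

λ̂_MAP = 4.800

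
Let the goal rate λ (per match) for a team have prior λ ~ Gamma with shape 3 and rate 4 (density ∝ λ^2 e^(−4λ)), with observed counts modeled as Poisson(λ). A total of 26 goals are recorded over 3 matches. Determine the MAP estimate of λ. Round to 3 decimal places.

λ̂_MAP = 4.000

Σxᵢ = 26, n = 3.
Posterior ∝ λ^2e^(−4λ) · λ^26e^(−3λ) = λ^28e^(−7λ), i.e. Gamma(shape=29, rate=7).
The mode of a Gamma(a, b) with a ≥ 1 (shape–rate) is (a−1)/b = 28/7 ≈ 4.000.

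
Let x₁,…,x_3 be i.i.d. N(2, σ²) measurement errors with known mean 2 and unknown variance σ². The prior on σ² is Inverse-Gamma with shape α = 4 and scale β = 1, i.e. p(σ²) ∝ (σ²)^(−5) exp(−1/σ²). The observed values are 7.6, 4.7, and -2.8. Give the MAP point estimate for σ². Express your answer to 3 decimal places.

σ̂²_MAP = 4.899

Sum of squared deviations about the known mean: SS = (7.6−2)² + (4.7−2)² + (-2.8−2)² = 61.69.
The Normal likelihood contributes (σ²)^(−n/2) exp(−SS/(2σ²)), so the posterior is Inverse-Gamma(α + n/2, β + SS/2) = Inverse-Gamma(5.5, 31.845).
The mode of Inverse-Gamma(a, b) is b/(a+1) = 31.845/6.5 ≈ 4.899.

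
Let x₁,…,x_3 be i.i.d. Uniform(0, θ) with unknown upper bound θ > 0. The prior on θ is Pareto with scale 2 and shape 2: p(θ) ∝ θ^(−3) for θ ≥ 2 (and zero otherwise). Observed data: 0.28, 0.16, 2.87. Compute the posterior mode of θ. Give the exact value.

θ̂_MAP = 2.87

The Uniform(0, θ) likelihood is θ^(−n) for θ ≥ max(xᵢ), zero otherwise. Here max(xᵢ) = 2.87.
Posterior ∝ θ^(−3) · θ^(−3) = θ^(−6) on θ ≥ max(2, 2.87) = 2.87.
This density is strictly decreasing in θ, so the posterior mode lies at the lower boundary of the support.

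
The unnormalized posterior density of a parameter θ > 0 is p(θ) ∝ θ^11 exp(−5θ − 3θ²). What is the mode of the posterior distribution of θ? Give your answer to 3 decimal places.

θ̂_MAP = 1.000

ℓ'(θ) = 11/θ − 5 − 6θ. Setting this to zero and multiplying by θ: 6θ² + 5θ − 11 = 0.
θ = (−5 + √(5² + 4·6·11)) / (2·6) = (−5 + √289) / 12 = (−5 + 17)/12 = 1.
ℓ''(θ) = −11/θ² − 6 < 0, confirming a maximum.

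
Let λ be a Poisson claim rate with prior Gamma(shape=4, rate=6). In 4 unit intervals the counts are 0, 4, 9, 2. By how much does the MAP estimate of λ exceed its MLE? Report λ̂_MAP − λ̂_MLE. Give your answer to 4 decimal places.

MAP − MLE = -1.9500

Σxᵢ = 15. Posterior is Gamma(19, 10); MAP = (19−1)/10 = 18/10 ≈ 1.80000.
MLE = x̄ = 15/4 ≈ 3.75000.
Difference = 18/10 − 15/4 = -39/20 ≈ -1.9500.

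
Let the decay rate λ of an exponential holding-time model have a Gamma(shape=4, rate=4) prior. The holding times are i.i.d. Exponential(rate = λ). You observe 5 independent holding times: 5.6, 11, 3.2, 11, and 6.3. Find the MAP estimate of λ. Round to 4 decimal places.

The Exponential(rate=λ) likelihood is ∝ λ^n e^(−λΣtᵢ). Here n = 5 and Σtᵢ = 5.6 + 11 + 3.2 + 11 + 6.3 = 37.1.
Posterior ∝ λ^3e^(−4λ) · λ^5e^(−37.1λ) = λ^8e^(−41.1λ), i.e. Gamma(9, 41.1).
Mode = (a−1)/b = 8/41.1 ≈ 0.1946.

λ̂_MAP = 0.1946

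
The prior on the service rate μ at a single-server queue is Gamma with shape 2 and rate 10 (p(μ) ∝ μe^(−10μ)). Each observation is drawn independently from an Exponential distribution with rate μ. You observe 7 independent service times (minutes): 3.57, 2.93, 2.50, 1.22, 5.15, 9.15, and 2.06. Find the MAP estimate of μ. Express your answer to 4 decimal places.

The Exponential(rate=μ) likelihood is ∝ μ^n e^(−μΣtᵢ). Here n = 7 and Σtᵢ = 3.57 + 2.93 + 2.50 + 1.22 + 5.15 + 9.15 + 2.06 = 26.58.
Posterior ∝ μe^(−10μ) · μ^7e^(−26.58μ) = μ^8e^(−36.58μ), i.e. Gamma(9, 36.58).
Mode = (a−1)/b = 8/36.58 ≈ 0.2187.

μ̂_MAP = 0.2187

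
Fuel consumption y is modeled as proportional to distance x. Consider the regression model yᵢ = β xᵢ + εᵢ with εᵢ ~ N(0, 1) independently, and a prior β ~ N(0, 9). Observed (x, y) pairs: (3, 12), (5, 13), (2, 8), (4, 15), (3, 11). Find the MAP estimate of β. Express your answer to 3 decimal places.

log p(β | y) = −Σ(yᵢ − βxᵢ)²/(2·1) − β²/(2·9) + const.
Setting the derivative to zero: Σxᵢ(yᵢ − βxᵢ)/1 − β/9 = 0, so β = Σxᵢyᵢ / (Σxᵢ² + σ²/τ²).
Σxᵢyᵢ = 3·12 + 5·13 + 2·8 + 4·15 + 3·11 = 210; Σxᵢ² = 63; σ²/τ² = 1/9.
β̂_MAP = 210 / (63 + 1/9) = 210/(568/9) = 945/284 ≈ 3.327.

β̂_MAP = 3.327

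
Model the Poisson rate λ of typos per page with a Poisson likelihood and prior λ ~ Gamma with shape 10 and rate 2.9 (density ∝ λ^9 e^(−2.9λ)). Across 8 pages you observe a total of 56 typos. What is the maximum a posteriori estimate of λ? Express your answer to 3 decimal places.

Σxᵢ = 56, n = 8.
Posterior ∝ λ^9e^(−2.9λ) · λ^56e^(−8λ) = λ^65e^(−10.9λ), i.e. Gamma(shape=66, rate=10.9).
The mode of a Gamma(a, b) with a ≥ 1 (shape–rate) is (a−1)/b = 65/10.9 ≈ 5.963.

λ̂_MAP = 5.963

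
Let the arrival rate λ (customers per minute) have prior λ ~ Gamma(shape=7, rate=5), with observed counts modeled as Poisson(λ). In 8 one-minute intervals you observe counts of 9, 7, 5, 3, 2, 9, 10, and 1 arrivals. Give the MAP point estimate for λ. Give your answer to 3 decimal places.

λ̂_MAP = 4.000

Σxᵢ = 9+7+5+3+2+9+10+1 = 46, with n = 8.
Posterior ∝ λ^6e^(−5λ) · λ^46e^(−8λ) = λ^52e^(−13λ), i.e. Gamma(shape=53, rate=13).
The mode of a Gamma(a, b) with a ≥ 1 (shape–rate) is (a−1)/b = 52/13 ≈ 4.000.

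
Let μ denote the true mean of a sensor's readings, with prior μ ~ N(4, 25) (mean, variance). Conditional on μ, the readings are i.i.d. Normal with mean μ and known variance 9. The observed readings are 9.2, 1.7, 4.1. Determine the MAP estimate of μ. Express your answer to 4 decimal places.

μ̂_MAP = 4.8929

n = 3; x̄ = (9.2 + 1.7 + 4.1)/3 = 15/3 = 5.
For a Normal prior and Normal likelihood with known variance, the posterior is Normal; its mode equals its mean, the precision-weighted average.
Prior precision 1/σ₀² = 1/25 = 0.04; data precision n/σ² = 3/9 = 1/3.
μ̂ = (0.04·4 + (1/3)·5) / (0.04 + 1/3) = (137/75)/(28/75) = 137/28 ≈ 4.8929.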